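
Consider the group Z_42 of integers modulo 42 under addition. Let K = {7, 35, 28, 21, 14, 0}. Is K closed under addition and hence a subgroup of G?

Yes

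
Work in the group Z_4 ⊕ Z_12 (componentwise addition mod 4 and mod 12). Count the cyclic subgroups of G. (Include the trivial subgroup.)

20

Group the elements of G by the cyclic subgroup they generate; each cyclic subgroup of order d accounts for φ(d) elements.
Cyclic subgroups by order — order 1: 1; order 2: 3; order 3: 1; order 4: 6; order 6: 3; order 12: 6.
Total: 20.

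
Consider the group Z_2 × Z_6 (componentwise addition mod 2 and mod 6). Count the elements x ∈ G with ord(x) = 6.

An element (a,b) has order lcm(ord(a), ord(b)); count pairs with lcm equal to 6.
Enumerating gives 6 such elements.

6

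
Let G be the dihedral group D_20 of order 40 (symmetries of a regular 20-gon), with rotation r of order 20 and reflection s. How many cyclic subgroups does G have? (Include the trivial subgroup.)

A cyclic subgroup of order d is generated by each of its φ(d) elements of order d, so the cyclic subgroups of order d number (#elements of order d)/φ(d).
Cyclic subgroups by order — order 1: 1; order 2: 21; order 4: 1; order 5: 1; order 10: 1; order 20: 1.
Total: 26.

26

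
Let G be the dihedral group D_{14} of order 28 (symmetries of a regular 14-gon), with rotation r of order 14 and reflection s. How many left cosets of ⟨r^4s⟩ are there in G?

|⟨r^4s⟩| = 2 and |G| = 28.
By Lagrange, [G : H] = |G|/|H| = 28/2 = 14.

14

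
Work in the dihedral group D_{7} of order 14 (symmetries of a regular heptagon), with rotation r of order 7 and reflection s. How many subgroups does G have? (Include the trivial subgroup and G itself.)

|G| = 14, so by Lagrange every subgroup order divides 14. Divisors: 1, 2, 7, 14.
Subgroups by order — order 1: 1; order 2: 7; order 7: 1; order 14: 1.
Total: 1 + 7 + 1 + 1 = 10.

10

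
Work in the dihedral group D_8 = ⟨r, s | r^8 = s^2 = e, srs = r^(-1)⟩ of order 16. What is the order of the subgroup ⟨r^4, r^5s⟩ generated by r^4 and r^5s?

4

|⟨r^4⟩| = 2 and |⟨r^5s⟩| = 2, so |H| is a multiple of lcm(2, 2) = 2 and divides |G| = 16.
Closing under the operation: H = {e, r^4, rs, r^5s}, so |H| = 4.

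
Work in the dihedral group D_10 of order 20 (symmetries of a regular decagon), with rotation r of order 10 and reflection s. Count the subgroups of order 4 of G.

|G| = 20 and 4 | 20, so subgroups of order 4 are possible by Lagrange.
The subgroups of order 4 are: {e, r^5, r^2s, r^7s}; {e, r^5, r^3s, r^8s}; {e, r^5, r^4s, r^9s}; {e, r^5, s, r^5s}; … (5 in all).
So G has 5 subgroups of order 4.

5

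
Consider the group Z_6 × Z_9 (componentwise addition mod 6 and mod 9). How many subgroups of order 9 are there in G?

|G| = 54 and 9 | 54, so subgroups of order 9 are possible by Lagrange.
The subgroups of order 9 are: {(0,0), (0,1), (0,2), (0,3), (0,4), (0,5), (0,6), (0,7), (0,8)}; {(0,0), (0,3), (0,6), (2,0), (2,3), (2,6), (4,0), (4,3), (4,6)}; {(0,0), (0,3), (0,6), (2,1), (2,4), (2,7), (4,2), (4,5), (4,8)}; {(0,0), (0,3), (0,6), (2,2), (2,5), (2,8), (4,1), (4,4), (4,7)}.
So G has 4 subgroups of order 9.

4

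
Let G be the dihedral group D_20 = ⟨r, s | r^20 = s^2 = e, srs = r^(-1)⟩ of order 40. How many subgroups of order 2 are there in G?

|G| = 40 and 2 | 40, so subgroups of order 2 are possible by Lagrange.
The subgroups of order 2 are: {e, r^10}; {e, r^10s}; {e, r^11s}; {e, r^12s}; … (21 in all).
So G has 21 subgroups of order 2.

21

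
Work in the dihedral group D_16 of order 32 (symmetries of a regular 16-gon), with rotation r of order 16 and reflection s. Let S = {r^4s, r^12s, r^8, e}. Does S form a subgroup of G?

Yes

|S| = 4 divides |G| = 32, consistent with Lagrange.
S contains the identity, every element's inverse is in S, and S is closed under ·: it is a subgroup.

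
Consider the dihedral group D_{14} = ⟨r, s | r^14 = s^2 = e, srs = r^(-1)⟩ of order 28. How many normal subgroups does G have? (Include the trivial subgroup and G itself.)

7

G has 28 subgroups. Checking conjugation-invariance by order — order 1: 1/1 normal; order 2: 1/15 normal; order 4: 0/7 normal; order 7: 1/1 normal; order 14: 3/3 normal; order 28: 1/1 normal.
Total normal subgroups: 7.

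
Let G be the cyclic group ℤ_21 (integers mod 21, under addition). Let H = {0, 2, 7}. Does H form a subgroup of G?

2 ∈ H but its inverse 19 ∉ H, so H is not a subgroup.

No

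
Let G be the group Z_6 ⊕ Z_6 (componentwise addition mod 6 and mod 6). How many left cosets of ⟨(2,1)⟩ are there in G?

|⟨(2,1)⟩| = 6 and |G| = 36.
By Lagrange, [G : H] = |G|/|H| = 36/6 = 6.

6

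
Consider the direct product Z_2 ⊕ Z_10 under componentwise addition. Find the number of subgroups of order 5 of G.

|G| = 20 and 5 | 20, so subgroups of order 5 are possible by Lagrange.
The subgroups of order 5 are: {(0,0), (0,2), (0,4), (0,6), (0,8)}.
So G has 1 subgroup of order 5.

1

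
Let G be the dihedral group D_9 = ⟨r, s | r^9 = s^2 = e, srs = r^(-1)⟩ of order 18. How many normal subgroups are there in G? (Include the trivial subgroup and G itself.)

G has 16 subgroups. Checking conjugation-invariance by order — order 1: 1/1 normal; order 2: 0/9 normal; order 3: 1/1 normal; order 6: 0/3 normal; order 9: 1/1 normal; order 18: 1/1 normal.
Total normal subgroups: 4.

4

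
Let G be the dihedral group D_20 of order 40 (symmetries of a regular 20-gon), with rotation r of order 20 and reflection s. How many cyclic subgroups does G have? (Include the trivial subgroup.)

26

Group the elements of G by the cyclic subgroup they generate; each cyclic subgroup of order d accounts for φ(d) elements.
Cyclic subgroups by order — order 1: 1; order 2: 21; order 4: 1; order 5: 1; order 10: 1; order 20: 1.
Total: 26.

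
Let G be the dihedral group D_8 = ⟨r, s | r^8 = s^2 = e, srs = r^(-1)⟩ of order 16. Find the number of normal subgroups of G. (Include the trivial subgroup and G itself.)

G has 19 subgroups. Checking conjugation-invariance by order — order 1: 1/1 normal; order 2: 1/9 normal; order 4: 1/5 normal; order 8: 3/3 normal; order 16: 1/1 normal.
Total normal subgroups: 7.

7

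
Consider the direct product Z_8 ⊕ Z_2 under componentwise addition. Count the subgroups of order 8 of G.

3

|G| = 16 and 8 | 16, so subgroups of order 8 are possible by Lagrange.
The subgroups of order 8 are: {(0,0), (0,1), (2,0), (2,1), (4,0), (4,1), (6,0), (6,1)}; {(0,0), (1,0), (2,0), (3,0), (4,0), (5,0), (6,0), (7,0)}; {(0,0), (1,1), (2,0), (3,1), (4,0), (5,1), (6,0), (7,1)}.
So G has 3 subgroups of order 8.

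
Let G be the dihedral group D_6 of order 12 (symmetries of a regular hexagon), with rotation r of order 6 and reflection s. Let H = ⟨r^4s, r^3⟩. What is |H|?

4

|⟨r^4s⟩| = 2 and |⟨r^3⟩| = 2, so |H| is a multiple of lcm(2, 2) = 2 and divides |G| = 12.
Closing under the operation: H = {e, r^3, rs, r^4s}, so |H| = 4.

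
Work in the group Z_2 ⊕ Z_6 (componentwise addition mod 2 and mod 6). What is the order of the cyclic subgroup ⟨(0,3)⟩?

2

The order of (0,3) in Z_2 × Z_6 is lcm(ord(0) in Z_2, ord(3) in Z_6).
ord(0) = 1 and ord(3) = 2, so |⟨(0,3)⟩| = lcm(1, 2) = 2.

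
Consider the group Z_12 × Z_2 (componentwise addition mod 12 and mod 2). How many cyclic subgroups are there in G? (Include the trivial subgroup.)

12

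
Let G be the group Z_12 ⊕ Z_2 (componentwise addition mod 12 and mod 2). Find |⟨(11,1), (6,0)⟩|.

|⟨(11,1)⟩| = 12 and |⟨(6,0)⟩| = 2, so |H| is a multiple of lcm(12, 2) = 12 and divides |G| = 24.
Closing under the operation: H = {(0,0), (1,1), (2,0), (3,1), (4,0), (5,1), (6,0), (7,1), (8,0), (9,1), (10,0), (11,1)}, so |H| = 12.

12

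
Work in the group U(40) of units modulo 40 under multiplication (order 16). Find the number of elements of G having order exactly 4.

8

The elements of order 4 are: 3, 7, 13, 17, 23, 27, 33, 37.
That's 8.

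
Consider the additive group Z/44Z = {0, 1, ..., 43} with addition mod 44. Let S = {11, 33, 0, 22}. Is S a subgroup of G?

Yes

|S| = 4 divides |G| = 44, consistent with Lagrange.
S contains the identity, every element's inverse is in S, and S is closed under +: it is a subgroup.
In fact S = ⟨33⟩.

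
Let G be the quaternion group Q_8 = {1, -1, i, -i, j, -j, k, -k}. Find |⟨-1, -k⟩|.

|⟨-1⟩| = 2 and |⟨-k⟩| = 4, so |H| is a multiple of lcm(2, 4) = 4 and divides |G| = 8.
Closing under the operation: H = {1, -1, k, -k}, so |H| = 4.

4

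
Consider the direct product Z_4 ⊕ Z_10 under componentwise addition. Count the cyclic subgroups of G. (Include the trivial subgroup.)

12

Each element a generates a cyclic subgroup ⟨a⟩; distinct elements may generate the same one (a cyclic group of order d has φ(d) generators).
Cyclic subgroups by order — order 1: 1; order 2: 3; order 4: 2; order 5: 1; order 10: 3; order 20: 2.
Total: 12.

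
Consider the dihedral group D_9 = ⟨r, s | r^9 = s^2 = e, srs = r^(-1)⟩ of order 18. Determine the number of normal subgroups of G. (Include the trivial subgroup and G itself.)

G has 16 subgroups. Checking conjugation-invariance by order — order 1: 1/1 normal; order 2: 0/9 normal; order 3: 1/1 normal; order 6: 0/3 normal; order 9: 1/1 normal; order 18: 1/1 normal.
Total normal subgroups: 4.

4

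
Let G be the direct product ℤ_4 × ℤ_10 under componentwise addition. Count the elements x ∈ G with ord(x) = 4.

4

An element (a,b) has order lcm(ord(a), ord(b)); count pairs with lcm equal to 4.
Enumerating gives 4 such elements.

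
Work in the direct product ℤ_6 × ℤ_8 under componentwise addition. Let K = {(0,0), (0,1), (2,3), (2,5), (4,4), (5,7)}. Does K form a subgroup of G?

No

(4,4) ∈ K but its inverse (2,4) ∉ K, so K is not a subgroup.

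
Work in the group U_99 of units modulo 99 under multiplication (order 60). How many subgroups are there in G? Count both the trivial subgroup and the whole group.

|G| = 60, so by Lagrange every subgroup order divides 60. Divisors: 1, 2, 3, 4, 5, 6, 10, 12, 15, 20, 30, 60.
Subgroups by order — order 1: 1; order 2: 3; order 3: 1; order 4: 1; order 5: 1; order 6: 3; order 10: 3; order 12: 1; order 15: 1; order 20: 1; order 30: 3; order 60: 1.
Total: 1 + 3 + 1 + 1 + 1 + 3 + 3 + 1 + 1 + 1 + 3 + 1 = 20.

20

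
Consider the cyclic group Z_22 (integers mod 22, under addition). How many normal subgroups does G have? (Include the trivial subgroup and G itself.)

4

G is abelian, so every subgroup is normal.
G has 4 subgroups in total, hence 4 normal subgroups.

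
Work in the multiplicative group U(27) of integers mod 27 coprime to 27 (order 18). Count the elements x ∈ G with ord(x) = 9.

6

The elements of order 9 are: 4, 7, 13, 16, 22, 25.
That's 6.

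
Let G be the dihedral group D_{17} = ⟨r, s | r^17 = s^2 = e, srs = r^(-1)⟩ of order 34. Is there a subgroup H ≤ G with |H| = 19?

No

19 does not divide |G| = 34, so by Lagrange no subgroup of order 19 exists.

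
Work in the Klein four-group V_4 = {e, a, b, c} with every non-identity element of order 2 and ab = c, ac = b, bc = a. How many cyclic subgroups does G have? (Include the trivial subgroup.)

4

Group the elements of G by the cyclic subgroup they generate; each cyclic subgroup of order d accounts for φ(d) elements.
Cyclic subgroups by order — order 1: 1; order 2: 3.
Total: 4.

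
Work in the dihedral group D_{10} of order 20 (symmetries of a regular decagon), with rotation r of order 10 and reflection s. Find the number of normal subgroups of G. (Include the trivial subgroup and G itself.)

G has 22 subgroups. Checking conjugation-invariance by order — order 1: 1/1 normal; order 2: 1/11 normal; order 4: 0/5 normal; order 5: 1/1 normal; order 10: 3/3 normal; order 20: 1/1 normal.
Total normal subgroups: 7.

7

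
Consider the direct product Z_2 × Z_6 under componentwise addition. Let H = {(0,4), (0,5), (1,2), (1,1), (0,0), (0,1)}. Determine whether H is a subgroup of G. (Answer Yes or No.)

No

(1,2) ∈ H but its inverse (1,4) ∉ H, so H is not a subgroup.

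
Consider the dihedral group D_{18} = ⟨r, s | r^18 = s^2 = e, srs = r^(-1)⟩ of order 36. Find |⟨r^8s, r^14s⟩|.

6

|⟨r^8s⟩| = 2 and |⟨r^14s⟩| = 2, so |H| is a multiple of lcm(2, 2) = 2 and divides |G| = 36.
Closing under the operation: H = {e, r^6, r^12, r^2s, r^8s, r^14s}, so |H| = 6.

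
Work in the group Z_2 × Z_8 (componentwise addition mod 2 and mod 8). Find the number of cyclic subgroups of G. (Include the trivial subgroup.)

8

A cyclic subgroup of order d is generated by each of its φ(d) elements of order d, so the cyclic subgroups of order d number (#elements of order d)/φ(d).
Cyclic subgroups by order — order 1: 1; order 2: 3; order 4: 2; order 8: 2.
Total: 8.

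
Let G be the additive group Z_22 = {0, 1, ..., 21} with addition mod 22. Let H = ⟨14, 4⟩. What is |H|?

|⟨14⟩| = 11 and |⟨4⟩| = 11, so |H| is a multiple of lcm(11, 11) = 11 and divides |G| = 22.
Closing under the operation: H = {0, 2, 4, 6, 8, 10, 12, 14, 16, 18, 20}, so |H| = 11.

11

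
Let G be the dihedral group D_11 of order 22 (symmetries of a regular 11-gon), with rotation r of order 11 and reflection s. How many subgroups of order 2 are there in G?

11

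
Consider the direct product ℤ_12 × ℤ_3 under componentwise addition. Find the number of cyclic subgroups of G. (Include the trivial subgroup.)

15

A cyclic subgroup of order d is generated by each of its φ(d) elements of order d, so the cyclic subgroups of order d number (#elements of order d)/φ(d).
Cyclic subgroups by order — order 1: 1; order 2: 1; order 3: 4; order 4: 1; order 6: 4; order 12: 4.
Total: 15.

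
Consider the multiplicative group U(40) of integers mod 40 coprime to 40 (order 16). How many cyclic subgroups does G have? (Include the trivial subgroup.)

12

A cyclic subgroup of order d is generated by each of its φ(d) elements of order d, so the cyclic subgroups of order d number (#elements of order d)/φ(d).
Cyclic subgroups by order — order 1: 1; order 2: 7; order 4: 4.
Total: 12.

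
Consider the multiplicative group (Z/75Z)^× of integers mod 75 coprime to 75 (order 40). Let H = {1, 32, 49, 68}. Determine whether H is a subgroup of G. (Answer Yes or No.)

Yes

|H| = 4 divides |G| = 40, consistent with Lagrange.
H contains the identity, every element's inverse is in H, and H is closed under ·: it is a subgroup.
In fact H = ⟨32⟩.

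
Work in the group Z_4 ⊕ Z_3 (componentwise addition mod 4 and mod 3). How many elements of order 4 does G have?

2

An element (a,b) has order lcm(ord(a), ord(b)); count pairs with lcm equal to 4.
Enumerating gives 2 such elements.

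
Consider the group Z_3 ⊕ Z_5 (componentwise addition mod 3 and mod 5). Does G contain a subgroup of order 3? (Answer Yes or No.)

Yes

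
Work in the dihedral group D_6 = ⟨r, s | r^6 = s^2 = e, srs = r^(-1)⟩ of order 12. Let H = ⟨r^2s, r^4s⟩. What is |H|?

6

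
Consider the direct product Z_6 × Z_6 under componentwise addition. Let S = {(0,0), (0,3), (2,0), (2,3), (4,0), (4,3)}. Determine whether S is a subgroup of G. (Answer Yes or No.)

|S| = 6 divides |G| = 36, consistent with Lagrange.
S contains the identity, every element's inverse is in S, and S is closed under +: it is a subgroup.
In fact S = ⟨(2,3)⟩.

Yes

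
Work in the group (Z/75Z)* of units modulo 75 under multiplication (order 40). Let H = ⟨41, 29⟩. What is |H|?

20

|⟨41⟩| = 10 and |⟨29⟩| = 10, so |H| is a multiple of lcm(10, 10) = 10 and divides |G| = 40.
Closing under the operation: H = {1, 4, 11, 14, 16, 19, 26, 29, 31, 34, 41, 44, 46, 49, 56, 59, 61, 64, 71, 74}, so |H| = 20.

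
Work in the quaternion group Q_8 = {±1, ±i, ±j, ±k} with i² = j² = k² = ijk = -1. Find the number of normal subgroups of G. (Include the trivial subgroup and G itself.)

6

G has 6 subgroups. Checking conjugation-invariance by order — order 1: 1/1 normal; order 2: 1/1 normal; order 4: 3/3 normal; order 8: 1/1 normal.
Total normal subgroups: 6.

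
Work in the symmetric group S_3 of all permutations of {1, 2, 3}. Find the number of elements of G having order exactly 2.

3

The elements of order 2 are: (2 3), (1 2), (1 3).
That's 3.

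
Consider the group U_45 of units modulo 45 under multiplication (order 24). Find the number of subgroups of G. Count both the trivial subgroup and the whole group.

16

|G| = 24, so by Lagrange every subgroup order divides 24. Divisors: 1, 2, 3, 4, 6, 8, 12, 24.
Subgroups by order — order 1: 1; order 2: 3; order 3: 1; order 4: 3; order 6: 3; order 8: 1; order 12: 3; order 24: 1.
Total: 1 + 3 + 1 + 3 + 3 + 1 + 3 + 1 = 16.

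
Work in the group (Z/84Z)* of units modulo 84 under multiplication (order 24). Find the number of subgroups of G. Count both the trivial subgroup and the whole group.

32

|G| = 24, so by Lagrange every subgroup order divides 24. Divisors: 1, 2, 3, 4, 6, 8, 12, 24.
Subgroups by order — order 1: 1; order 2: 7; order 3: 1; order 4: 7; order 6: 7; order 8: 1; order 12: 7; order 24: 1.
Total: 1 + 7 + 1 + 7 + 7 + 1 + 7 + 1 = 32.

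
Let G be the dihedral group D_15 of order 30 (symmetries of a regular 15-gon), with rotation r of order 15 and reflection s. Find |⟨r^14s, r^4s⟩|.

6

|⟨r^14s⟩| = 2 and |⟨r^4s⟩| = 2, so |H| is a multiple of lcm(2, 2) = 2 and divides |G| = 30.
Closing under the operation: H = {e, r^5, r^10, r^4s, r^9s, r^14s}, so |H| = 6.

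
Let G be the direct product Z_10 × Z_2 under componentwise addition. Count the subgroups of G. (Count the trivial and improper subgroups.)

|G| = 20, so by Lagrange every subgroup order divides 20. Divisors: 1, 2, 4, 5, 10, 20.
Subgroups by order — order 1: 1; order 2: 3; order 4: 1; order 5: 1; order 10: 3; order 20: 1.
Total: 1 + 3 + 1 + 1 + 3 + 1 = 10.

10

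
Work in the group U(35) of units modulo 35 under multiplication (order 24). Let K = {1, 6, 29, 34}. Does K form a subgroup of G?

|K| = 4 divides |G| = 24, consistent with Lagrange.
K contains the identity, every element's inverse is in K, and K is closed under ·: it is a subgroup.

Yes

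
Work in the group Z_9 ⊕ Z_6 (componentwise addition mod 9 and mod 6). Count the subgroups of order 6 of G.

|G| = 54 and 6 | 54, so subgroups of order 6 are possible by Lagrange.
The subgroups of order 6 are: {(0,0), (0,1), (0,2), (0,3), (0,4), (0,5)}; {(0,0), (0,3), (3,0), (3,3), (6,0), (6,3)}; {(0,0), (0,3), (3,1), (3,4), (6,2), (6,5)}; {(0,0), (0,3), (3,2), (3,5), (6,1), (6,4)}.
So G has 4 subgroups of order 6.

4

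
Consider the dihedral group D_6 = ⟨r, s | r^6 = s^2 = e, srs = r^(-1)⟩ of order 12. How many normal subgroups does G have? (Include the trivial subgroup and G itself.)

7

G has 16 subgroups. Checking conjugation-invariance by order — order 1: 1/1 normal; order 2: 1/7 normal; order 3: 1/1 normal; order 4: 0/3 normal; order 6: 3/3 normal; order 12: 1/1 normal.
Total normal subgroups: 7.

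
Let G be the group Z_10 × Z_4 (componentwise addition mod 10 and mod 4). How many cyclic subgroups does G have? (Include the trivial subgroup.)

12

Group the elements of G by the cyclic subgroup they generate; each cyclic subgroup of order d accounts for φ(d) elements.
Cyclic subgroups by order — order 1: 1; order 2: 3; order 4: 2; order 5: 1; order 10: 3; order 20: 2.
Total: 12.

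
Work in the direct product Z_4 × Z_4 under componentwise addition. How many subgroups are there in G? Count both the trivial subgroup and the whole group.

|G| = 16, so by Lagrange every subgroup order divides 16. Divisors: 1, 2, 4, 8, 16.
Subgroups by order — order 1: 1; order 2: 3; order 4: 7; order 8: 3; order 16: 1.
Total: 1 + 3 + 7 + 3 + 1 = 15.

15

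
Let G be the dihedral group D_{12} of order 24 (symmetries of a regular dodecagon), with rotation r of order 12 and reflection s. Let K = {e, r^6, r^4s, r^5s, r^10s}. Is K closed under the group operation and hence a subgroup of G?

|K| = 5 does not divide |G| = 24, so by Lagrange K is not a subgroup.

No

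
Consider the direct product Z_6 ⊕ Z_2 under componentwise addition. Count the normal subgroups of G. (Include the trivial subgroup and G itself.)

G is abelian, so every subgroup is normal.
G has 10 subgroups in total, hence 10 normal subgroups.

10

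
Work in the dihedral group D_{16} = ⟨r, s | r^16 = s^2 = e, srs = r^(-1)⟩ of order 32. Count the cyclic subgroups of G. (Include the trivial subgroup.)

21

Group the elements of G by the cyclic subgroup they generate; each cyclic subgroup of order d accounts for φ(d) elements.
Cyclic subgroups by order — order 1: 1; order 2: 17; order 4: 1; order 8: 1; order 16: 1.
Total: 21.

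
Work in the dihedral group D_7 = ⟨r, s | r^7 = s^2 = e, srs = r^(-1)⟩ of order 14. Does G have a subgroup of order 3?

3 does not divide |G| = 14, so by Lagrange no subgroup of order 3 exists.

No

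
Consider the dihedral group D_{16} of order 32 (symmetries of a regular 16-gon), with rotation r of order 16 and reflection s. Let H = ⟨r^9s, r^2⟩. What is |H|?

16

|⟨r^9s⟩| = 2 and |⟨r^2⟩| = 8, so |H| is a multiple of lcm(2, 8) = 8 and divides |G| = 32.
Closing under the operation: H = {e, r^2, r^4, r^6, r^8, r^10, r^12, r^14, rs, r^3s, r^5s, r^7s, r^9s, r^11s, r^13s, r^15s}, so |H| = 16.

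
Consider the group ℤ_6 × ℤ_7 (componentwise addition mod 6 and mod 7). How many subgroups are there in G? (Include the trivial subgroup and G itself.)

|G| = 42, so by Lagrange every subgroup order divides 42. Divisors: 1, 2, 3, 6, 7, 14, 21, 42.
Subgroups by order — order 1: 1; order 2: 1; order 3: 1; order 6: 1; order 7: 1; order 14: 1; order 21: 1; order 42: 1.
Total: 1 + 1 + 1 + 1 + 1 + 1 + 1 + 1 = 8.

8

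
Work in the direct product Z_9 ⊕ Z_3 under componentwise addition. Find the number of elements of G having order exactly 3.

8

An element (a,b) has order lcm(ord(a), ord(b)); count pairs with lcm equal to 3.
Enumerating gives 8 such elements.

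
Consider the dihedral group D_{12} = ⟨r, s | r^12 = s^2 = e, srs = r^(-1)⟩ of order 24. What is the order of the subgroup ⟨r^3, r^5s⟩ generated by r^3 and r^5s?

8

|⟨r^3⟩| = 4 and |⟨r^5s⟩| = 2, so |H| is a multiple of lcm(4, 2) = 4 and divides |G| = 24.
Closing under the operation: H = {e, r^3, r^6, r^9, r^2s, r^5s, r^8s, r^11s}, so |H| = 8.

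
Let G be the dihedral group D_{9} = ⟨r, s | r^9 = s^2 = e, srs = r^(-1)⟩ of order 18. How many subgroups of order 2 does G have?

9

|G| = 18 and 2 | 18, so subgroups of order 2 are possible by Lagrange.
The subgroups of order 2 are: {e, r^2s}; {e, r^3s}; {e, r^4s}; {e, r^5s}; … (9 in all).
So G has 9 subgroups of order 2.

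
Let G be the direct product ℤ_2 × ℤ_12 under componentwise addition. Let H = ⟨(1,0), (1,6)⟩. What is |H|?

4

|⟨(1,0)⟩| = 2 and |⟨(1,6)⟩| = 2, so |H| is a multiple of lcm(2, 2) = 2 and divides |G| = 24.
Closing under the operation: H = {(0,0), (0,6), (1,0), (1,6)}, so |H| = 4.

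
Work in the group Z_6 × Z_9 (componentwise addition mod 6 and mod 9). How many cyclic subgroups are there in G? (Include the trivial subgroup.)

16

Each element a generates a cyclic subgroup ⟨a⟩; distinct elements may generate the same one (a cyclic group of order d has φ(d) generators).
Cyclic subgroups by order — order 1: 1; order 2: 1; order 3: 4; order 6: 4; order 9: 3; order 18: 3.
Total: 16.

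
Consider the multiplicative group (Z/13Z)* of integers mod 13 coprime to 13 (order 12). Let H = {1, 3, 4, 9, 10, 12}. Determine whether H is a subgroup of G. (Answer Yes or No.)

|H| = 6 divides |G| = 12, consistent with Lagrange.
H contains the identity, every element's inverse is in H, and H is closed under ·: it is a subgroup.
In fact H = ⟨4⟩.

Yes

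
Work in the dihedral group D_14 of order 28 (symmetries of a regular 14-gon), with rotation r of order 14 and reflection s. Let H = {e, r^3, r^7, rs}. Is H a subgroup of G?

r^3 ∈ H but its inverse r^11 ∉ H, so H is not a subgroup.

No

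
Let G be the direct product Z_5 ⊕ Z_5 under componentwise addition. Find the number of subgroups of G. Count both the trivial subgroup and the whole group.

|G| = 25, so by Lagrange every subgroup order divides 25. Divisors: 1, 5, 25.
Subgroups by order — order 1: 1; order 5: 6; order 25: 1.
Total: 1 + 6 + 1 = 8.

8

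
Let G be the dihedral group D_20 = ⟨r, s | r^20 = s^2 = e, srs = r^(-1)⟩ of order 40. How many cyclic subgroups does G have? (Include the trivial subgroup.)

26

A cyclic subgroup of order d is generated by each of its φ(d) elements of order d, so the cyclic subgroups of order d number (#elements of order d)/φ(d).
Cyclic subgroups by order — order 1: 1; order 2: 21; order 4: 1; order 5: 1; order 10: 1; order 20: 1.
Total: 26.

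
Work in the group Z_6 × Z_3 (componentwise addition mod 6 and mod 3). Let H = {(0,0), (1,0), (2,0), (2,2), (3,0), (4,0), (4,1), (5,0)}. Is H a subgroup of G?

No

|H| = 8 does not divide |G| = 18, so by Lagrange H is not a subgroup.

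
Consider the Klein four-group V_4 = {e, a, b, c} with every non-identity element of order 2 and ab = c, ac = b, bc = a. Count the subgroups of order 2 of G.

|G| = 4 and 2 | 4, so subgroups of order 2 are possible by Lagrange.
The subgroups of order 2 are: {e, a}; {e, b}; {e, c}.
So G has 3 subgroups of order 2.

3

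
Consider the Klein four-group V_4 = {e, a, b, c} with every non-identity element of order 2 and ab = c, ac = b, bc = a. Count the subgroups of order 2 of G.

3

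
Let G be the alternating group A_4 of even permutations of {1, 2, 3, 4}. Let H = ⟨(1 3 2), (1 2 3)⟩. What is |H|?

|⟨(1 3 2)⟩| = 3 and |⟨(1 2 3)⟩| = 3, so |H| is a multiple of lcm(3, 3) = 3 and divides |G| = 12.
Closing under the operation: H = {e, (1 2 3), (1 3 2)}, so |H| = 3.

3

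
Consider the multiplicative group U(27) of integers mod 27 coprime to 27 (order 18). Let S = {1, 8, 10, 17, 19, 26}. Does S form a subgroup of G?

|S| = 6 divides |G| = 18, consistent with Lagrange.
S contains the identity, every element's inverse is in S, and S is closed under ·: it is a subgroup.
In fact S = ⟨17⟩.

Yes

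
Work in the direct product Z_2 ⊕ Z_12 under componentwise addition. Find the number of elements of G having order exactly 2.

An element (a,b) has order lcm(ord(a), ord(b)); count pairs with lcm equal to 2.
Enumerating gives 3 such elements.

3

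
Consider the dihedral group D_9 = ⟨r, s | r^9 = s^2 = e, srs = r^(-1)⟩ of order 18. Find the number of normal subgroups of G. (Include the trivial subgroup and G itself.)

G has 16 subgroups. Checking conjugation-invariance by order — order 1: 1/1 normal; order 2: 0/9 normal; order 3: 1/1 normal; order 6: 0/3 normal; order 9: 1/1 normal; order 18: 1/1 normal.
Total normal subgroups: 4.

4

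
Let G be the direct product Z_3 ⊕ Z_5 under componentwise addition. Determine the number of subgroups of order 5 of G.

|G| = 15 and 5 | 15, so subgroups of order 5 are possible by Lagrange.
The subgroups of order 5 are: {(0,0), (0,1), (0,2), (0,3), (0,4)}.
So G has 1 subgroup of order 5.

1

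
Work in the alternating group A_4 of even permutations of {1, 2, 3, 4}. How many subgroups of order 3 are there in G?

4

|G| = 12 and 3 | 12, so subgroups of order 3 are possible by Lagrange.
The subgroups of order 3 are: {e, (1 2 3), (1 3 2)}; {e, (1 2 4), (1 4 2)}; {e, (1 3 4), (1 4 3)}; {e, (2 3 4), (2 4 3)}.
So G has 4 subgroups of order 3.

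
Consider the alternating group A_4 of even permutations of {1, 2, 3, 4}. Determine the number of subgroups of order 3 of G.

|G| = 12 and 3 | 12, so subgroups of order 3 are possible by Lagrange.
The subgroups of order 3 are: {e, (1 2 3), (1 3 2)}; {e, (1 2 4), (1 4 2)}; {e, (1 3 4), (1 4 3)}; {e, (2 3 4), (2 4 3)}.
So G has 4 subgroups of order 3.

4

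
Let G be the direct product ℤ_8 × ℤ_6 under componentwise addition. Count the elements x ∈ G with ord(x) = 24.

An element (a,b) has order lcm(ord(a), ord(b)); count pairs with lcm equal to 24.
Enumerating gives 16 such elements.

16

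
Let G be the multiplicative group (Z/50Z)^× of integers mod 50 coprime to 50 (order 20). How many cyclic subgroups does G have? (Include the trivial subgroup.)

Each element a generates a cyclic subgroup ⟨a⟩; distinct elements may generate the same one (a cyclic group of order d has φ(d) generators).
Cyclic subgroups by order — order 1: 1; order 2: 1; order 4: 1; order 5: 1; order 10: 1; order 20: 1.
Total: 6.

6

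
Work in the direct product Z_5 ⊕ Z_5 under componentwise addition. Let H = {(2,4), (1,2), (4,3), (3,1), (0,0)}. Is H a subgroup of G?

Yes

|H| = 5 divides |G| = 25, consistent with Lagrange.
H contains the identity, every element's inverse is in H, and H is closed under +: it is a subgroup.
In fact H = ⟨(4,3)⟩.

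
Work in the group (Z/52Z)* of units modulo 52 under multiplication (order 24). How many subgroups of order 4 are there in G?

3

|G| = 24 and 4 | 24, so subgroups of order 4 are possible by Lagrange.
The subgroups of order 4 are: {1, 5, 21, 25}; {1, 25, 27, 51}; {1, 25, 31, 47}.
So G has 3 subgroups of order 4.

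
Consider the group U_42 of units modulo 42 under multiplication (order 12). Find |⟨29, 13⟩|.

4

|⟨29⟩| = 2 and |⟨13⟩| = 2, so |H| is a multiple of lcm(2, 2) = 2 and divides |G| = 12.
Closing under the operation: H = {1, 13, 29, 41}, so |H| = 4.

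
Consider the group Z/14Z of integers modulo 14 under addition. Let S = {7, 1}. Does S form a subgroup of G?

The identity 0 ∉ S, so S is not a subgroup.

No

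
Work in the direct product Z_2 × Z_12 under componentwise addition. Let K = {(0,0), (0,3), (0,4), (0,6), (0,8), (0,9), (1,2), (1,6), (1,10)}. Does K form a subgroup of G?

|K| = 9 does not divide |G| = 24, so by Lagrange K is not a subgroup.

No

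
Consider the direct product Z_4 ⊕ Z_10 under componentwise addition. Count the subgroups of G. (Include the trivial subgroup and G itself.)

16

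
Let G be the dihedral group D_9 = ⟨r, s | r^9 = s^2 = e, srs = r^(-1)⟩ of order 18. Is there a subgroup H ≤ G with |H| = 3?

Yes

3 | 18. A subgroup of order 3 is {e, r^3, r^6}.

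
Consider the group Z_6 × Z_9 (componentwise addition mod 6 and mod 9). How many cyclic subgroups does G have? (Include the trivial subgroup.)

Each element a generates a cyclic subgroup ⟨a⟩; distinct elements may generate the same one (a cyclic group of order d has φ(d) generators).
Cyclic subgroups by order — order 1: 1; order 2: 1; order 3: 4; order 6: 4; order 9: 3; order 18: 3.
Total: 16.

16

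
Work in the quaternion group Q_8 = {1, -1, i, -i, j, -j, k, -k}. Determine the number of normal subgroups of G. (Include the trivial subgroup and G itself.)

6

G has 6 subgroups. Checking conjugation-invariance by order — order 1: 1/1 normal; order 2: 1/1 normal; order 4: 3/3 normal; order 8: 1/1 normal.
Total normal subgroups: 6.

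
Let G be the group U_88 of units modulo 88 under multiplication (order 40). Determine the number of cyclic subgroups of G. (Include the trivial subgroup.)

Each element a generates a cyclic subgroup ⟨a⟩; distinct elements may generate the same one (a cyclic group of order d has φ(d) generators).
Cyclic subgroups by order — order 1: 1; order 2: 7; order 5: 1; order 10: 7.
Total: 16.

16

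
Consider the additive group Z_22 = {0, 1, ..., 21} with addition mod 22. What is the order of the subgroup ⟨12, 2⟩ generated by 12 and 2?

11

|⟨12⟩| = 11 and |⟨2⟩| = 11, so |H| is a multiple of lcm(11, 11) = 11 and divides |G| = 22.
Closing under the operation: H = {0, 2, 4, 6, 8, 10, 12, 14, 16, 18, 20}, so |H| = 11.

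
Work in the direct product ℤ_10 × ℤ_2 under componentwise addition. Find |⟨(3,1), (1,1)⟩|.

|⟨(3,1)⟩| = 10 and |⟨(1,1)⟩| = 10, so |H| is a multiple of lcm(10, 10) = 10 and divides |G| = 20.
Closing under the operation: H = {(0,0), (1,1), (2,0), (3,1), (4,0), (5,1), (6,0), (7,1), (8,0), (9,1)}, so |H| = 10.

10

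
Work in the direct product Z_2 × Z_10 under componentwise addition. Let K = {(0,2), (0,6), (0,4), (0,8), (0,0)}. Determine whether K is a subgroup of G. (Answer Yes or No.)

Yes

|K| = 5 divides |G| = 20, consistent with Lagrange.
K contains the identity, every element's inverse is in K, and K is closed under +: it is a subgroup.
In fact K = ⟨(0,2)⟩.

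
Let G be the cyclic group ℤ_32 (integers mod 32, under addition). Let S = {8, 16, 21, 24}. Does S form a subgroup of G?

The identity 0 ∉ S, so S is not a subgroup.

No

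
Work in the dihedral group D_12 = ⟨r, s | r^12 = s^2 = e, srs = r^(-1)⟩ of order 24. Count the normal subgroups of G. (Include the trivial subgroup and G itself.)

9

G has 34 subgroups. Checking conjugation-invariance by order — order 1: 1/1 normal; order 2: 1/13 normal; order 3: 1/1 normal; order 4: 1/7 normal; order 6: 1/5 normal; order 8: 0/3 normal; order 12: 3/3 normal; order 24: 1/1 normal.
Total normal subgroups: 9.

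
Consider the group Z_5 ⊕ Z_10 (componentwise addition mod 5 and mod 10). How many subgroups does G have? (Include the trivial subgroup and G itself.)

|G| = 50, so by Lagrange every subgroup order divides 50. Divisors: 1, 2, 5, 10, 25, 50.
Subgroups by order — order 1: 1; order 2: 1; order 5: 6; order 10: 6; order 25: 1; order 50: 1.
Total: 1 + 1 + 6 + 6 + 1 + 1 = 16.

16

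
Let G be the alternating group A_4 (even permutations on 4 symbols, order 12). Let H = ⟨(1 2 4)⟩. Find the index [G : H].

4

|⟨(1 2 4)⟩| = 3 and |G| = 12.
By Lagrange, [G : H] = |G|/|H| = 12/3 = 4.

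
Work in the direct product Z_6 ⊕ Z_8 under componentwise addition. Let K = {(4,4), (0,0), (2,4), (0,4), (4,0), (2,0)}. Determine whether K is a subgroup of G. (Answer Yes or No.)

|K| = 6 divides |G| = 48, consistent with Lagrange.
K contains the identity, every element's inverse is in K, and K is closed under +: it is a subgroup.
In fact K = ⟨(4,4)⟩.

Yes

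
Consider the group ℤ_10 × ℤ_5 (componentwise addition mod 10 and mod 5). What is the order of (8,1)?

5

The order of (8,1) in Z_10 × Z_5 is lcm(ord(8) in Z_10, ord(1) in Z_5).
ord(8) = 5 and ord(1) = 5, so |⟨(8,1)⟩| = lcm(5, 5) = 5.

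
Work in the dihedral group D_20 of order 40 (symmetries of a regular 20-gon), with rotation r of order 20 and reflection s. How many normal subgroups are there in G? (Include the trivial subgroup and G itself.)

9

G has 48 subgroups. Checking conjugation-invariance by order — order 1: 1/1 normal; order 2: 1/21 normal; order 4: 1/11 normal; order 5: 1/1 normal; order 8: 0/5 normal; order 10: 1/5 normal; order 20: 3/3 normal; order 40: 1/1 normal.
Total normal subgroups: 9.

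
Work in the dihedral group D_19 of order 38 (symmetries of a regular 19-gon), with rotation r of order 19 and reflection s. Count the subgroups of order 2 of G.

19

|G| = 38 and 2 | 38, so subgroups of order 2 are possible by Lagrange.
The subgroups of order 2 are: {e, r^10s}; {e, r^11s}; {e, r^12s}; {e, r^13s}; … (19 in all).
So G has 19 subgroups of order 2.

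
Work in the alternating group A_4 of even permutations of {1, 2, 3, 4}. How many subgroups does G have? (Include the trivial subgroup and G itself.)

10

|G| = 12, so by Lagrange every subgroup order divides 12. Divisors: 1, 2, 3, 4, 6, 12.
Subgroups by order — order 1: 1; order 2: 3; order 3: 4; order 4: 1; order 6: 0; order 12: 1.
Total: 1 + 3 + 4 + 1 + 0 + 1 = 10.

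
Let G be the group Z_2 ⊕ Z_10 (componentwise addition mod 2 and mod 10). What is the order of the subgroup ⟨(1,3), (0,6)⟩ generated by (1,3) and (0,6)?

|⟨(1,3)⟩| = 10 and |⟨(0,6)⟩| = 5, so |H| is a multiple of lcm(10, 5) = 10 and divides |G| = 20.
Closing under the operation: H = {(0,0), (0,2), (0,4), (0,6), (0,8), (1,1), (1,3), (1,5), (1,7), (1,9)}, so |H| = 10.

10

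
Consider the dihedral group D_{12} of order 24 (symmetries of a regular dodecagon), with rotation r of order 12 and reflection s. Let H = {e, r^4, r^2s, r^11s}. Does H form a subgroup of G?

No

r^4 ∈ H but its inverse r^8 ∉ H, so H is not a subgroup.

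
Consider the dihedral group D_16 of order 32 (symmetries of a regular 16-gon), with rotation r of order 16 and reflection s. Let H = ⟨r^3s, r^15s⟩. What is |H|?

8

|⟨r^3s⟩| = 2 and |⟨r^15s⟩| = 2, so |H| is a multiple of lcm(2, 2) = 2 and divides |G| = 32.
Closing under the operation: H = {e, r^4, r^8, r^12, r^3s, r^7s, r^11s, r^15s}, so |H| = 8.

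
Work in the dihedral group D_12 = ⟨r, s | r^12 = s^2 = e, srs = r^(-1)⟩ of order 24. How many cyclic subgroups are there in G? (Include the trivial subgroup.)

Each element a generates a cyclic subgroup ⟨a⟩; distinct elements may generate the same one (a cyclic group of order d has φ(d) generators).
Cyclic subgroups by order — order 1: 1; order 2: 13; order 3: 1; order 4: 1; order 6: 1; order 12: 1.
Total: 18.

18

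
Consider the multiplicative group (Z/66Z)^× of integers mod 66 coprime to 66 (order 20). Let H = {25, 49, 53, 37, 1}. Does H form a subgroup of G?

No

49 ∈ H but its inverse 31 ∉ H, so H is not a subgroup.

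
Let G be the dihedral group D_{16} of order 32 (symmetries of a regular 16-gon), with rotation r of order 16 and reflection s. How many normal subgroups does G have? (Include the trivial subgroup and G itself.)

G has 36 subgroups. Checking conjugation-invariance by order — order 1: 1/1 normal; order 2: 1/17 normal; order 4: 1/9 normal; order 8: 1/5 normal; order 16: 3/3 normal; order 32: 1/1 normal.
Total normal subgroups: 8.

8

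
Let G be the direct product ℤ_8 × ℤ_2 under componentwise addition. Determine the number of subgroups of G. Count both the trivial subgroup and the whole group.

11

|G| = 16, so by Lagrange every subgroup order divides 16. Divisors: 1, 2, 4, 8, 16.
Subgroups by order — order 1: 1; order 2: 3; order 4: 3; order 8: 3; order 16: 1.
Total: 1 + 3 + 3 + 3 + 1 = 11.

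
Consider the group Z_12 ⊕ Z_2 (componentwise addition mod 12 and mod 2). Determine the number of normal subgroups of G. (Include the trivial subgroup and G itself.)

G is abelian, so every subgroup is normal.
G has 16 subgroups in total, hence 16 normal subgroups.

16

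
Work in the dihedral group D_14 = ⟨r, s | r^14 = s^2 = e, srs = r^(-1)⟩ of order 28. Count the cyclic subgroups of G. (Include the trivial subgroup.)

18

Each element a generates a cyclic subgroup ⟨a⟩; distinct elements may generate the same one (a cyclic group of order d has φ(d) generators).
Cyclic subgroups by order — order 1: 1; order 2: 15; order 7: 1; order 14: 1.
Total: 18.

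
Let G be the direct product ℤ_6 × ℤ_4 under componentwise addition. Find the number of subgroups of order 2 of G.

3

|G| = 24 and 2 | 24, so subgroups of order 2 are possible by Lagrange.
The subgroups of order 2 are: {(0,0), (0,2)}; {(0,0), (3,0)}; {(0,0), (3,2)}.
So G has 3 subgroups of order 2.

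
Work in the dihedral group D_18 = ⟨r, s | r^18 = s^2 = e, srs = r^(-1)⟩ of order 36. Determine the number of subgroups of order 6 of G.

|G| = 36 and 6 | 36, so subgroups of order 6 are possible by Lagrange.
The subgroups of order 6 are: {e, r^6, r^12, r^4s, r^10s, r^16s}; {e, r^6, r^12, r^5s, r^11s, r^17s}; {e, r^6, r^12, s, r^6s, r^12s}; {e, r^6, r^12, rs, r^7s, r^13s}; … (7 in all).
So G has 7 subgroups of order 6.

7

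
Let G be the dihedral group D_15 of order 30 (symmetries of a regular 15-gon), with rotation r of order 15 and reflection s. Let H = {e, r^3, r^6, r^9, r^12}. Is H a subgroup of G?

|H| = 5 divides |G| = 30, consistent with Lagrange.
H contains the identity, every element's inverse is in H, and H is closed under ·: it is a subgroup.
In fact H = ⟨r^9⟩.

Yes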